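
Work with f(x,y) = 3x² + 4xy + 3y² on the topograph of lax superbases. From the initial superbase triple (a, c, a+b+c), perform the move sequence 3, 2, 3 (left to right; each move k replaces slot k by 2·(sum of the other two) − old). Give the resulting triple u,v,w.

start (3,3,10) = (f(1,0),f(0,1),f(1,1))
replace slot 3: 2·(3+3) − 10 = 2 → (3,3,2)
replace slot 2: 2·(3+2) − 3 = 7 → (3,7,2)
replace slot 3: 2·(3+7) − 2 = 18 → (3,7,18)

3,7,18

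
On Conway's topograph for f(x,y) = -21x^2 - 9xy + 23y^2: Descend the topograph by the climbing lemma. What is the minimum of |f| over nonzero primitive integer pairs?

descent: ρ → (23,9,-21)  [lands on river]
river: ρ → (-21,33,11)
river: ρ → (11,33,-21)
river: ρ → (-21,9,23)
river: ρ → (23,37,-7)
river: ρ → (-7,33,33)
river: ρ → (33,33,-7)
river: ρ → (-7,37,23)
closes: descent 1, river 8
min |a| on river = 7

7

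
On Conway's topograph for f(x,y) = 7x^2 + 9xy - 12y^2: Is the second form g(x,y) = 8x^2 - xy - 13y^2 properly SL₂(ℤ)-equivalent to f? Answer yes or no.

D₁ = 417, D₂ = 417
river cycle of f (length 18): (-12, 15, 4), (4, 17, -8), (-8, 15, 6), (6, 9, -14), (-14, 19, 1), (1, 19, -14), (-14, 9, 6), (6, 15, -8), (-8, 17, 4), (4, 15, -12), … (8 more)
river cycle of g (length 18): (8, 15, -6), (-6, 9, 14), (14, 19, -1), (-1, 19, 14), (14, 9, -6), (-6, 15, 8), (8, 17, -4), (-4, 15, 12), (12, 9, -7), (-7, 19, 2), … (8 more)
cycles differ ⇒ inequivalent

no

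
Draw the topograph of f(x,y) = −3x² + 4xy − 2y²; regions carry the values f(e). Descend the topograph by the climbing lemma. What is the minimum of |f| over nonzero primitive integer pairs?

translate: b→2 (≡-4 mod 6), so (3,-4,2)→(3,2,1)
flip: (3,2,1)→(1,-2,3)
translate: b→0 (≡-2 mod 2), so (1,-2,3)→(1,0,2)
reduced (well bottom): (1,0,2) with a≤c, −a<b≤a
well minimum |f| = |-1| = 1 (negative-definite)

1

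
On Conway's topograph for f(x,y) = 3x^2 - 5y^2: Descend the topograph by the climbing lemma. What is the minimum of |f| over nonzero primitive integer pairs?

descent: ρ → (-5,0,3)
descent: ρ → (3,6,-2)  [lands on river]
river: ρ → (-2,6,3)
closes: descent 2, river 2
min |a| on river = 2

2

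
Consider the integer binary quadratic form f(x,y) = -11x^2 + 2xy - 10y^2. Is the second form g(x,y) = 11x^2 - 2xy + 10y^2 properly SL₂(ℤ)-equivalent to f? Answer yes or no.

D₁ = -436, D₂ = -436
f is negative-definite; reduce −f:
−f: flip: (11,-2,10)→(10,2,11)
−f: reduced (well bottom): (10,2,11) with a≤c, −a<b≤a
flip sign back: reduced form of f is (-10,-2,-11)
g: flip: (11,-2,10)→(10,2,11)
g: reduced (well bottom): (10,2,11) with a≤c, −a<b≤a
reduced forms (-10, -2, -11) vs (10, 2, 11) ⇒ inequivalent

no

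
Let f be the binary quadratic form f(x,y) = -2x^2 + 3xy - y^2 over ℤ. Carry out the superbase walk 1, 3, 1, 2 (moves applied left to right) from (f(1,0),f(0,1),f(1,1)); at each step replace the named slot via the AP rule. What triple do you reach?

start (-2,-1,0) = (f(1,0),f(0,1),f(1,1))
replace slot 1: 2·((-1)+0) − (-2) = 0 → (0,-1,0)
replace slot 3: 2·(0+(-1)) − 0 = -2 → (0,-1,-2)
replace slot 1: 2·((-1)+(-2)) − 0 = -6 → (-6,-1,-2)
replace slot 2: 2·((-6)+(-2)) − (-1) = -15 → (-6,-15,-2)

-6,-15,-2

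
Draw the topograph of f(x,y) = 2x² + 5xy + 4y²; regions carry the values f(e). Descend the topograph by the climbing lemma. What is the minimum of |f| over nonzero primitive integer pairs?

translate: b→1 (≡5 mod 4), so (2,5,4)→(2,1,1)
flip: (2,1,1)→(1,-1,2)
translate: b→1 (≡-1 mod 2), so (1,-1,2)→(1,1,2)
reduced (well bottom): (1,1,2) with a≤c, −a<b≤a
well minimum = a = 1

1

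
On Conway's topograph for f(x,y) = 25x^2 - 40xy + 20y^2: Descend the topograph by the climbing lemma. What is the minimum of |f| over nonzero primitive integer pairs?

translate: b→10 (≡-40 mod 50), so (25,-40,20)→(25,10,5)
flip: (25,10,5)→(5,-10,25)
translate: b→0 (≡-10 mod 10), so (5,-10,25)→(5,0,20)
reduced (well bottom): (5,0,20) with a≤c, −a<b≤a
well minimum = a = 5

5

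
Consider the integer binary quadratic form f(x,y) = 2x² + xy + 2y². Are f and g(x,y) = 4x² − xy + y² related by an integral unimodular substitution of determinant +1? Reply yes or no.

D₁ = -15, D₂ = -15
f: reduced (well bottom): (2,1,2) with a≤c, −a<b≤a
g: flip: (4,-1,1)→(1,1,4)
g: reduced (well bottom): (1,1,4) with a≤c, −a<b≤a
reduced forms (2, 1, 2) vs (1, 1, 4) ⇒ inequivalent

no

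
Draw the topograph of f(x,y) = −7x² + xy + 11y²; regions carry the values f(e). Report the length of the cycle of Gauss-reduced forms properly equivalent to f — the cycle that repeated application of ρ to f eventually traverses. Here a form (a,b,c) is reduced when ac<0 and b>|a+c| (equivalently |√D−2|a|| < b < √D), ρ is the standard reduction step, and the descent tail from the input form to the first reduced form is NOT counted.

D = 309, ⌊√D⌋ = 17
descent: ρ → (11,-1,-7)
descent: ρ → (-7,15,3)  [lands on river]
river: ρ → (3,15,-7)
river: ρ → (-7,13,5)
river: ρ → (5,17,-1)
river: ρ → (-1,17,5)
river: ρ → (5,13,-7)
ρ-cycle length = 6 (tail of 2 descent steps not counted)

6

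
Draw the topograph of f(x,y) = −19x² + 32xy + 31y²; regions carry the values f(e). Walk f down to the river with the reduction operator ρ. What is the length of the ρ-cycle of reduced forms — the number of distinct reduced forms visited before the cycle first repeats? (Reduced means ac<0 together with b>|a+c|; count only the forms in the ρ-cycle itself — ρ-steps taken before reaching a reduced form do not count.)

D = 3380, ⌊√D⌋ = 58
river: ρ → (31,30,-20)
river: ρ → (-20,50,11)
river: ρ → (11,38,-44)
river: ρ → (-44,50,5)
river: ρ → (5,50,-44)
river: ρ → (-44,38,11)
river: ρ → (11,50,-20)
river: ρ → (-20,30,31)
river: ρ → (31,32,-19)
river: ρ → (-19,44,19)
river: ρ → (19,32,-31)
river: ρ → (-31,30,20)
river: ρ → (20,50,-11)
river: ρ → (-11,38,44)
river: ρ → (44,50,-5)
river: ρ → (-5,50,44)
river: ρ → (44,38,-11)
river: ρ → (-11,50,20)
river: ρ → (20,30,-31)
river: ρ → (-31,32,19)
river: ρ → (19,44,-19)
river: ρ → (-19,32,31)
ρ-cycle length = 22 (tail of 0 descent steps not counted)

22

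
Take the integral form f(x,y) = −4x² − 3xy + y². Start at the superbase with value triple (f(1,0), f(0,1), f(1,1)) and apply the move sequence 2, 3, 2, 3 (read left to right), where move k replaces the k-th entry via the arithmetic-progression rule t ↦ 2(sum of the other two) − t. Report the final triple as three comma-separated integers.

start (-4,1,-6) = (f(1,0),f(0,1),f(1,1))
replace slot 2: 2·((-4)+(-6)) − 1 = -21 → (-4,-21,-6)
replace slot 3: 2·((-4)+(-21)) − (-6) = -44 → (-4,-21,-44)
replace slot 2: 2·((-4)+(-44)) − (-21) = -75 → (-4,-75,-44)
replace slot 3: 2·((-4)+(-75)) − (-44) = -114 → (-4,-75,-114)

-4,-75,-114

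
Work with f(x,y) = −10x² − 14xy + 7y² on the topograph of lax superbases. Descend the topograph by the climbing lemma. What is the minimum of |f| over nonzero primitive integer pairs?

descent: ρ → (7,14,-10)  [lands on river]
river: ρ → (-10,6,11)
river: ρ → (11,16,-5)
river: ρ → (-5,14,14)
river: ρ → (14,14,-5)
river: ρ → (-5,16,11)
river: ρ → (11,6,-10)
river: ρ → (-10,14,7)
closes: descent 1, river 8
min |a| on river = 5

5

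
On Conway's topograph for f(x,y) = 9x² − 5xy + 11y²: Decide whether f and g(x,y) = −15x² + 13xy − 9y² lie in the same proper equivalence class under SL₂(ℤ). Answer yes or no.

D₁ = -371, D₂ = -371
f: reduced (well bottom): (9,-5,11) with a≤c, −a<b≤a
g is negative-definite; reduce −g:
−g: flip: (15,-13,9)→(9,13,15)
−g: translate: b→-5 (≡13 mod 18), so (9,13,15)→(9,-5,11)
−g: reduced (well bottom): (9,-5,11) with a≤c, −a<b≤a
flip sign back: reduced form of g is (-9,5,-11)
reduced forms (9, -5, 11) vs (-9, 5, -11) ⇒ inequivalent

no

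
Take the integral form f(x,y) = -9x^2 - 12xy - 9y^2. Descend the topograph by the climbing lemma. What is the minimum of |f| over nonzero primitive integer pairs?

translate: b→-6 (≡12 mod 18), so (9,12,9)→(9,-6,6)
flip: (9,-6,6)→(6,6,9)
reduced (well bottom): (6,6,9) with a≤c, −a<b≤a
well minimum |f| = |-6| = 6 (negative-definite)

6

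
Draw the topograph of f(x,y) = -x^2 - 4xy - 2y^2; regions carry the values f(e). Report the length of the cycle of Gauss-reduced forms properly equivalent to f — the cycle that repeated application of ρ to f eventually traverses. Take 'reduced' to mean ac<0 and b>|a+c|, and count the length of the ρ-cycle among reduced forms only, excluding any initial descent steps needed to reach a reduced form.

D = 8, ⌊√D⌋ = 2
descent: ρ → (-2,0,1)
descent: ρ → (1,2,-1)  [lands on river]
river: ρ → (-1,2,1)
ρ-cycle length = 2 (tail of 2 descent steps not counted)

2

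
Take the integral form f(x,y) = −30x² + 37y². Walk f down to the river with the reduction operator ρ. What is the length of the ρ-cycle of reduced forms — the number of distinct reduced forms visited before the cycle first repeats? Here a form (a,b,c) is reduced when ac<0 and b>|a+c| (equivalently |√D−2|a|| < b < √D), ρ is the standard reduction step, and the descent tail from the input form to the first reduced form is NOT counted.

D = 4440, ⌊√D⌋ = 66
descent: ρ → (37,0,-30)
descent: ρ → (-30,60,7)  [lands on river]
river: ρ → (7,66,-3)
river: ρ → (-3,66,7)
river: ρ → (7,60,-30)
ρ-cycle length = 4 (tail of 2 descent steps not counted)

4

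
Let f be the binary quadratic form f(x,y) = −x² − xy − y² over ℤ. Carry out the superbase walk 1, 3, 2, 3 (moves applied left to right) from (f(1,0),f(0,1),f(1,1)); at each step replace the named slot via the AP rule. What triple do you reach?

start (-1,-1,-3) = (f(1,0),f(0,1),f(1,1))
replace slot 1: 2·((-1)+(-3)) − (-1) = -7 → (-7,-1,-3)
replace slot 3: 2·((-7)+(-1)) − (-3) = -13 → (-7,-1,-13)
replace slot 2: 2·((-7)+(-13)) − (-1) = -39 → (-7,-39,-13)
replace slot 3: 2·((-7)+(-39)) − (-13) = -79 → (-7,-39,-79)

-7,-39,-79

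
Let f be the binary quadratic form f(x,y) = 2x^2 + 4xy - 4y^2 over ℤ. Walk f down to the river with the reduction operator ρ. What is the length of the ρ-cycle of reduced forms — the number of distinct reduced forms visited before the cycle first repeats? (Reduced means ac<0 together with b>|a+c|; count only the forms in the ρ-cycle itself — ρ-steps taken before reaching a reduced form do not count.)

D = 48, ⌊√D⌋ = 6
river: ρ → (-4,4,2)
river: ρ → (2,4,-4)
ρ-cycle length = 2 (tail of 0 descent steps not counted)

2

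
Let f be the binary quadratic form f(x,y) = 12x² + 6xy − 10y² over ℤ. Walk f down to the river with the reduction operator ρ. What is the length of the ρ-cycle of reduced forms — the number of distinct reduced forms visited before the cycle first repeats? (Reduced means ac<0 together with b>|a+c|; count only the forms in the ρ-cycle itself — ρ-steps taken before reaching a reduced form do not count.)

D = 516, ⌊√D⌋ = 22
river: ρ → (-10,14,8)
river: ρ → (8,18,-6)
river: ρ → (-6,18,8)
river: ρ → (8,14,-10)
river: ρ → (-10,6,12)
river: ρ → (12,18,-4)
river: ρ → (-4,22,2)
river: ρ → (2,22,-4)
river: ρ → (-4,18,12)
river: ρ → (12,6,-10)
ρ-cycle length = 10 (tail of 0 descent steps not counted)

10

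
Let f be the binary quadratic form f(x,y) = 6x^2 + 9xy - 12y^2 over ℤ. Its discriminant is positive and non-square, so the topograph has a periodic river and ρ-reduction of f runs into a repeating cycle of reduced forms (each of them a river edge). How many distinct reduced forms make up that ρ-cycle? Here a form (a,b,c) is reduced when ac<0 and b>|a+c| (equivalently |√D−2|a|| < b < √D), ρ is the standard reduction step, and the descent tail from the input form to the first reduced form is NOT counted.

D = 369, ⌊√D⌋ = 19
river: ρ → (-12,15,3)
river: ρ → (3,15,-12)
river: ρ → (-12,9,6)
river: ρ → (6,15,-6)
river: ρ → (-6,9,12)
river: ρ → (12,15,-3)
river: ρ → (-3,15,12)
river: ρ → (12,9,-6)
river: ρ → (-6,15,6)
river: ρ → (6,9,-12)
ρ-cycle length = 10 (tail of 0 descent steps not counted)

10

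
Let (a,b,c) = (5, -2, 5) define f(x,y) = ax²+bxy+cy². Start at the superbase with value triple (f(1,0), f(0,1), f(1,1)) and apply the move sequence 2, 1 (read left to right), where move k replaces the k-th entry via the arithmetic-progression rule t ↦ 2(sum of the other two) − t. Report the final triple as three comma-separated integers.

start (5,5,8) = (f(1,0),f(0,1),f(1,1))
replace slot 2: 2·(5+8) − 5 = 21 → (5,21,8)
replace slot 1: 2·(21+8) − 5 = 53 → (53,21,8)

53,21,8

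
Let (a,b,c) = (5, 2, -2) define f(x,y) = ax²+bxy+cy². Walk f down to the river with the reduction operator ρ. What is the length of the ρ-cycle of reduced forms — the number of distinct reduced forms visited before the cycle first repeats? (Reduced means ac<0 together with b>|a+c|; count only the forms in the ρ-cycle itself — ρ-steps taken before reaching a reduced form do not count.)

D = 44, ⌊√D⌋ = 6
descent: ρ → (-2,6,1)  [lands on river]
river: ρ → (1,6,-2)
ρ-cycle length = 2 (tail of 1 descent step not counted)

2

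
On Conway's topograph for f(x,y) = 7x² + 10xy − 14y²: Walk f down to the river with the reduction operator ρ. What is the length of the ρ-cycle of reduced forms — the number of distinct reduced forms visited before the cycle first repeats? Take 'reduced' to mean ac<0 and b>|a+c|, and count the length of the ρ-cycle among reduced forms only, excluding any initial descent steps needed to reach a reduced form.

D = 492, ⌊√D⌋ = 22
river: ρ → (-14,18,3)
river: ρ → (3,18,-14)
river: ρ → (-14,10,7)
river: ρ → (7,18,-6)
river: ρ → (-6,18,7)
river: ρ → (7,10,-14)
ρ-cycle length = 6 (tail of 0 descent steps not counted)

6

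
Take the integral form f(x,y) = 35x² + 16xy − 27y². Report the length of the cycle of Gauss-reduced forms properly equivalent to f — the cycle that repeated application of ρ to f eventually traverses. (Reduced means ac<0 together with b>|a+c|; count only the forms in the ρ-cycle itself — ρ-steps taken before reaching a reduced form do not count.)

D = 4036, ⌊√D⌋ = 63
river: ρ → (-27,38,24)
river: ρ → (24,58,-7)
river: ρ → (-7,54,40)
river: ρ → (40,26,-21)
river: ρ → (-21,58,8)
river: ρ → (8,54,-35)
river: ρ → (-35,16,27)
river: ρ → (27,38,-24)
river: ρ → (-24,58,7)
river: ρ → (7,54,-40)
river: ρ → (-40,26,21)
river: ρ → (21,58,-8)
river: ρ → (-8,54,35)
river: ρ → (35,16,-27)
ρ-cycle length = 14 (tail of 0 descent steps not counted)

14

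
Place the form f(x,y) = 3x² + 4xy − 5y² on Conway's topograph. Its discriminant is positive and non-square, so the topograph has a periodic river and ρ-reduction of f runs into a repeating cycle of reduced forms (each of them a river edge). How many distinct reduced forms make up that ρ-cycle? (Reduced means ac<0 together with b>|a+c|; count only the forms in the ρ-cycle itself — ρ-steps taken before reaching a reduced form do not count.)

D = 76, ⌊√D⌋ = 8
river: ρ → (-5,6,2)
river: ρ → (2,6,-5)
river: ρ → (-5,4,3)
river: ρ → (3,8,-1)
river: ρ → (-1,8,3)
river: ρ → (3,4,-5)
ρ-cycle length = 6 (tail of 0 descent steps not counted)

6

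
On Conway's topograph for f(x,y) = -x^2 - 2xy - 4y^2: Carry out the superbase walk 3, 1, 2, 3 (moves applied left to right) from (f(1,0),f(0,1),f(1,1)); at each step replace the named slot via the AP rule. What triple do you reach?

start (-1,-4,-7) = (f(1,0),f(0,1),f(1,1))
replace slot 3: 2·((-1)+(-4)) − (-7) = -3 → (-1,-4,-3)
replace slot 1: 2·((-4)+(-3)) − (-1) = -13 → (-13,-4,-3)
replace slot 2: 2·((-13)+(-3)) − (-4) = -28 → (-13,-28,-3)
replace slot 3: 2·((-13)+(-28)) − (-3) = -79 → (-13,-28,-79)

-13,-28,-79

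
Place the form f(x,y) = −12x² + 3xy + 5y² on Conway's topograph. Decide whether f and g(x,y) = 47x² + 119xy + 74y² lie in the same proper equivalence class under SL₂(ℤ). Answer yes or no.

D₁ = 249, D₂ = 249
river cycle of f (length 16): (5, 7, -10), (-10, 13, 2), (2, 15, -3), (-3, 15, 2), (2, 13, -10), (-10, 7, 5), (5, 13, -4), (-4, 11, 8), (8, 5, -7), (-7, 9, 6), … (6 more)
river cycle of g (length 16): (2, 15, -3), (-3, 15, 2), (2, 13, -10), (-10, 7, 5), (5, 13, -4), (-4, 11, 8), (8, 5, -7), (-7, 9, 6), (6, 15, -1), (-1, 15, 6), … (6 more)
cycles coincide ⇒ equivalent

yes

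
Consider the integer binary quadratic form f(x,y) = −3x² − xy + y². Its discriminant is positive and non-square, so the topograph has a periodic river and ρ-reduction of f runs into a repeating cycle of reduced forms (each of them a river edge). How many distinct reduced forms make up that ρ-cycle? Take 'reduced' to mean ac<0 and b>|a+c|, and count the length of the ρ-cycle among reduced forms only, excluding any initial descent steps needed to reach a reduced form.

D = 13, ⌊√D⌋ = 3
descent: ρ → (1,3,-1)  [lands on river]
river: ρ → (-1,3,1)
ρ-cycle length = 2 (tail of 1 descent step not counted)

2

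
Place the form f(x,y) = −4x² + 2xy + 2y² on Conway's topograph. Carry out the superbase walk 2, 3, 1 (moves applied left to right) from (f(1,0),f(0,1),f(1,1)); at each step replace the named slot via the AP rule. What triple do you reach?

start (-4,2,0) = (f(1,0),f(0,1),f(1,1))
replace slot 2: 2·((-4)+0) − 2 = -10 → (-4,-10,0)
replace slot 3: 2·((-4)+(-10)) − 0 = -28 → (-4,-10,-28)
replace slot 1: 2·((-10)+(-28)) − (-4) = -72 → (-72,-10,-28)

-72,-10,-28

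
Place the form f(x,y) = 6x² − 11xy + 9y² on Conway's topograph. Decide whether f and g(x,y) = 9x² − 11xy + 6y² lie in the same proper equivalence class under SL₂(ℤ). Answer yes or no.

D₁ = -95, D₂ = -95
f: translate: b→1 (≡-11 mod 12), so (6,-11,9)→(6,1,4)
f: flip: (6,1,4)→(4,-1,6)
f: reduced (well bottom): (4,-1,6) with a≤c, −a<b≤a
g: translate: b→7 (≡-11 mod 18), so (9,-11,6)→(9,7,4)
g: flip: (9,7,4)→(4,-7,9)
g: translate: b→1 (≡-7 mod 8), so (4,-7,9)→(4,1,6)
g: reduced (well bottom): (4,1,6) with a≤c, −a<b≤a
reduced forms (4, -1, 6) vs (4, 1, 6) ⇒ inequivalent

no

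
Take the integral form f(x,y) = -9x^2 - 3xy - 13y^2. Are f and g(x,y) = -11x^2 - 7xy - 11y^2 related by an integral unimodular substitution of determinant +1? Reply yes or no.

D₁ = -459, D₂ = -435
discriminants differ ⇒ not SL₂(ℤ)-equivalent

no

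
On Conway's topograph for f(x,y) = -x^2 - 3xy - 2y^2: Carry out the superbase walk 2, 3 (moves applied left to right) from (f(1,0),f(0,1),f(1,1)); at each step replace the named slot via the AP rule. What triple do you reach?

start (-1,-2,-6) = (f(1,0),f(0,1),f(1,1))
replace slot 2: 2·((-1)+(-6)) − (-2) = -12 → (-1,-12,-6)
replace slot 3: 2·((-1)+(-12)) − (-6) = -20 → (-1,-12,-20)

-1,-12,-20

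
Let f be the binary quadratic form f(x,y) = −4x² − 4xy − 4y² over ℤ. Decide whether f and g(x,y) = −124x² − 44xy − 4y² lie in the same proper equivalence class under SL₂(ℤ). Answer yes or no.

D₁ = -48, D₂ = -48
f is negative-definite; reduce −f:
−f: reduced (well bottom): (4,4,4) with a≤c, −a<b≤a
flip sign back: reduced form of f is (-4,-4,-4)
g is negative-definite; reduce −g:
−g: flip: (124,44,4)→(4,-44,124)
−g: translate: b→4 (≡-44 mod 8), so (4,-44,124)→(4,4,4)
−g: reduced (well bottom): (4,4,4) with a≤c, −a<b≤a
flip sign back: reduced form of g is (-4,-4,-4)
reduced forms (-4, -4, -4) vs (-4, -4, -4) ⇒ equivalent

yes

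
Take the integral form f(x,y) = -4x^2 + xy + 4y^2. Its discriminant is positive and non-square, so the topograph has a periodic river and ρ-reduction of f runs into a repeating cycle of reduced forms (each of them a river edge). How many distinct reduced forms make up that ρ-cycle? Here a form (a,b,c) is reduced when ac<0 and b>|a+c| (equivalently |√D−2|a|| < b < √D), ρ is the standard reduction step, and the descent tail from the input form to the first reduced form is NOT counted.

D = 65, ⌊√D⌋ = 8
river: ρ → (4,7,-1)
river: ρ → (-1,7,4)
river: ρ → (4,1,-4)
river: ρ → (-4,7,1)
river: ρ → (1,7,-4)
river: ρ → (-4,1,4)
ρ-cycle length = 6 (tail of 0 descent steps not counted)

6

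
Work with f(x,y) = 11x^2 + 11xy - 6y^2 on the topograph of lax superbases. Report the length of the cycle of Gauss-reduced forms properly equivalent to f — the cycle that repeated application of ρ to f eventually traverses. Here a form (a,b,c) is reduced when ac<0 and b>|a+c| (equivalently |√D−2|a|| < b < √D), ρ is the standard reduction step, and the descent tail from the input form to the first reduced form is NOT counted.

D = 385, ⌊√D⌋ = 19
river: ρ → (-6,13,9)
river: ρ → (9,5,-10)
river: ρ → (-10,15,4)
river: ρ → (4,17,-6)
river: ρ → (-6,19,1)
river: ρ → (1,19,-6)
river: ρ → (-6,17,4)
river: ρ → (4,15,-10)
river: ρ → (-10,5,9)
river: ρ → (9,13,-6)
river: ρ → (-6,11,11)
river: ρ → (11,11,-6)
ρ-cycle length = 12 (tail of 0 descent steps not counted)

12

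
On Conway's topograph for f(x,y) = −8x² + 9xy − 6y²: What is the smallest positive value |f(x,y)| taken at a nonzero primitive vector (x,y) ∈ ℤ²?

translate: b→7 (≡-9 mod 16), so (8,-9,6)→(8,7,5)
flip: (8,7,5)→(5,-7,8)
translate: b→3 (≡-7 mod 10), so (5,-7,8)→(5,3,6)
reduced (well bottom): (5,3,6) with a≤c, −a<b≤a
well minimum |f| = |-5| = 5 (negative-definite)

5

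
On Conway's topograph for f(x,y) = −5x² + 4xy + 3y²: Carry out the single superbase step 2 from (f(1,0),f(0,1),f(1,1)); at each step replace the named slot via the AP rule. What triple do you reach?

start (-5,3,2) = (f(1,0),f(0,1),f(1,1))
replace slot 2: 2·((-5)+2) − 3 = -9 → (-5,-9,2)

-5,-9,2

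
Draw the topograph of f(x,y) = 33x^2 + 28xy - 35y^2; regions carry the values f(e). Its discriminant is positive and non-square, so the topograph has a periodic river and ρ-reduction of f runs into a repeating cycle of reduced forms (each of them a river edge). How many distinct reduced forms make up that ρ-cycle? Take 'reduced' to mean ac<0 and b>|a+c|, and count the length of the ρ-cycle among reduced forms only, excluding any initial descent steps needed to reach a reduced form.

D = 5404, ⌊√D⌋ = 73
river: ρ → (-35,42,26)
river: ρ → (26,62,-15)
river: ρ → (-15,58,34)
river: ρ → (34,10,-39)
river: ρ → (-39,68,5)
river: ρ → (5,72,-11)
river: ρ → (-11,60,41)
river: ρ → (41,22,-30)
river: ρ → (-30,38,33)
river: ρ → (33,28,-35)
ρ-cycle length = 10 (tail of 0 descent steps not counted)

10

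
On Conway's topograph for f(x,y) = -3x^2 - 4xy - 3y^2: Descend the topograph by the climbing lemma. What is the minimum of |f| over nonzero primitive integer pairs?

translate: b→-2 (≡4 mod 6), so (3,4,3)→(3,-2,2)
flip: (3,-2,2)→(2,2,3)
reduced (well bottom): (2,2,3) with a≤c, −a<b≤a
well minimum |f| = |-2| = 2 (negative-definite)

2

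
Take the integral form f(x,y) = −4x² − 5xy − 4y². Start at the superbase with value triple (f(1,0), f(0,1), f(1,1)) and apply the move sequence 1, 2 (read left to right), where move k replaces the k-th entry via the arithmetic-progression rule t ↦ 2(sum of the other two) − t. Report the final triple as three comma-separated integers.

start (-4,-4,-13) = (f(1,0),f(0,1),f(1,1))
replace slot 1: 2·((-4)+(-13)) − (-4) = -30 → (-30,-4,-13)
replace slot 2: 2·((-30)+(-13)) − (-4) = -82 → (-30,-82,-13)

-30,-82,-13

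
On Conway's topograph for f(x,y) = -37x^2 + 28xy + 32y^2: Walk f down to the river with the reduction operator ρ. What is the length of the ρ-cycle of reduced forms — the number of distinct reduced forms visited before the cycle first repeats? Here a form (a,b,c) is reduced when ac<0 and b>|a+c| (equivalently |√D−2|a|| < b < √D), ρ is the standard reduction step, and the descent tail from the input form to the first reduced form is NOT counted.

D = 5520, ⌊√D⌋ = 74
river: ρ → (32,36,-33)
river: ρ → (-33,30,35)
river: ρ → (35,40,-28)
river: ρ → (-28,72,3)
river: ρ → (3,72,-28)
river: ρ → (-28,40,35)
river: ρ → (35,30,-33)
river: ρ → (-33,36,32)
river: ρ → (32,28,-37)
river: ρ → (-37,46,23)
river: ρ → (23,46,-37)
river: ρ → (-37,28,32)
ρ-cycle length = 12 (tail of 0 descent steps not counted)

12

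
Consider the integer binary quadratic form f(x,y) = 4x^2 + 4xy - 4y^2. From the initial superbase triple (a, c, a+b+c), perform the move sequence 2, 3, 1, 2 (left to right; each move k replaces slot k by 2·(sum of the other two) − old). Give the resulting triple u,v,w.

start (4,-4,4) = (f(1,0),f(0,1),f(1,1))
replace slot 2: 2·(4+4) − (-4) = 20 → (4,20,4)
replace slot 3: 2·(4+20) − 4 = 44 → (4,20,44)
replace slot 1: 2·(20+44) − 4 = 124 → (124,20,44)
replace slot 2: 2·(124+44) − 20 = 316 → (124,316,44)

124,316,44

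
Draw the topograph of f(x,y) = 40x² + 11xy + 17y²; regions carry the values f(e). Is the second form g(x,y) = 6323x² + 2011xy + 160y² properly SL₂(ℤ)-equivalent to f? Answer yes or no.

D₁ = -2599, D₂ = -2599
f: flip: (40,11,17)→(17,-11,40)
f: reduced (well bottom): (17,-11,40) with a≤c, −a<b≤a
g: flip: (6323,2011,160)→(160,-2011,6323)
g: translate: b→-91 (≡-2011 mod 320), so (160,-2011,6323)→(160,-91,17)
g: flip: (160,-91,17)→(17,91,160)
g: translate: b→-11 (≡91 mod 34), so (17,91,160)→(17,-11,40)
g: reduced (well bottom): (17,-11,40) with a≤c, −a<b≤a
reduced forms (17, -11, 40) vs (17, -11, 40) ⇒ equivalent

yes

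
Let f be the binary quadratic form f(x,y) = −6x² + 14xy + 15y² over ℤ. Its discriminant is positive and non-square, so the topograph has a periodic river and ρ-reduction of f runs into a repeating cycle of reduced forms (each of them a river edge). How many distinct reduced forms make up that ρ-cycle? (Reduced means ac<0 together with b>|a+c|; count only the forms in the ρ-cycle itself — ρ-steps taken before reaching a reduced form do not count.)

D = 556, ⌊√D⌋ = 23
river: ρ → (15,16,-5)
river: ρ → (-5,14,18)
river: ρ → (18,22,-1)
river: ρ → (-1,22,18)
river: ρ → (18,14,-5)
river: ρ → (-5,16,15)
river: ρ → (15,14,-6)
river: ρ → (-6,22,3)
river: ρ → (3,20,-13)
river: ρ → (-13,6,10)
river: ρ → (10,14,-9)
river: ρ → (-9,22,2)
river: ρ → (2,22,-9)
river: ρ → (-9,14,10)
river: ρ → (10,6,-13)
river: ρ → (-13,20,3)
river: ρ → (3,22,-6)
river: ρ → (-6,14,15)
ρ-cycle length = 18 (tail of 0 descent steps not counted)

18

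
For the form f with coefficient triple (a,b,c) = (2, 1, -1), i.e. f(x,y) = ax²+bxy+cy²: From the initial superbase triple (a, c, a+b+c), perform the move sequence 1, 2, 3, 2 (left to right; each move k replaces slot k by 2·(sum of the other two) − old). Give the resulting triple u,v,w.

start (2,-1,2) = (f(1,0),f(0,1),f(1,1))
replace slot 1: 2·((-1)+2) − 2 = 0 → (0,-1,2)
replace slot 2: 2·(0+2) − (-1) = 5 → (0,5,2)
replace slot 3: 2·(0+5) − 2 = 8 → (0,5,8)
replace slot 2: 2·(0+8) − 5 = 11 → (0,11,8)

0,11,8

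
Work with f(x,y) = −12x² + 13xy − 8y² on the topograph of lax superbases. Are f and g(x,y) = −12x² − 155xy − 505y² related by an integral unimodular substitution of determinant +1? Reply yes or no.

D₁ = -215, D₂ = -215
f is negative-definite; reduce −f:
−f: translate: b→11 (≡-13 mod 24), so (12,-13,8)→(12,11,7)
−f: flip: (12,11,7)→(7,-11,12)
−f: translate: b→3 (≡-11 mod 14), so (7,-11,12)→(7,3,8)
−f: reduced (well bottom): (7,3,8) with a≤c, −a<b≤a
flip sign back: reduced form of f is (-7,-3,-8)
g is negative-definite; reduce −g:
−g: translate: b→11 (≡155 mod 24), so (12,155,505)→(12,11,7)
−g: flip: (12,11,7)→(7,-11,12)
−g: translate: b→3 (≡-11 mod 14), so (7,-11,12)→(7,3,8)
−g: reduced (well bottom): (7,3,8) with a≤c, −a<b≤a
flip sign back: reduced form of g is (-7,-3,-8)
reduced forms (-7, -3, -8) vs (-7, -3, -8) ⇒ equivalent

yes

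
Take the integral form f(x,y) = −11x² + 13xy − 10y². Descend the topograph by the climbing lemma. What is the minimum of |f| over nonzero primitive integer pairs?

translate: b→9 (≡-13 mod 22), so (11,-13,10)→(11,9,8)
flip: (11,9,8)→(8,-9,11)
translate: b→7 (≡-9 mod 16), so (8,-9,11)→(8,7,10)
reduced (well bottom): (8,7,10) with a≤c, −a<b≤a
well minimum |f| = |-8| = 8 (negative-definite)

8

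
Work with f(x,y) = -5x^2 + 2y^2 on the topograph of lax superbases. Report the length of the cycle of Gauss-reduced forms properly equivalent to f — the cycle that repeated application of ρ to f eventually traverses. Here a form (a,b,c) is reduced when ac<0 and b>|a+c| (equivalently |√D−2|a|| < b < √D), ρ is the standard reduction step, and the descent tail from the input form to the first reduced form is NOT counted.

D = 40, ⌊√D⌋ = 6
descent: ρ → (2,4,-3)  [lands on river]
river: ρ → (-3,2,3)
river: ρ → (3,4,-2)
river: ρ → (-2,4,3)
river: ρ → (3,2,-3)
river: ρ → (-3,4,2)
ρ-cycle length = 6 (tail of 1 descent step not counted)

6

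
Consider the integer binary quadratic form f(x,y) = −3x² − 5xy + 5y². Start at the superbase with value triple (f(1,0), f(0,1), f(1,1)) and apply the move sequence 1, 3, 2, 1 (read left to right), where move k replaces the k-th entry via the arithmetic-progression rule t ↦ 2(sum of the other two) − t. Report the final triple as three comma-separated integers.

start (-3,5,-3) = (f(1,0),f(0,1),f(1,1))
replace slot 1: 2·(5+(-3)) − (-3) = 7 → (7,5,-3)
replace slot 3: 2·(7+5) − (-3) = 27 → (7,5,27)
replace slot 2: 2·(7+27) − 5 = 63 → (7,63,27)
replace slot 1: 2·(63+27) − 7 = 173 → (173,63,27)

173,63,27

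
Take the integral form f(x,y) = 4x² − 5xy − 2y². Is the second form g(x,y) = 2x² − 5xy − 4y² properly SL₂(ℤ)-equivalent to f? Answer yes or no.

D₁ = 57, D₂ = 57
river cycle of f (length 6): (-2, 5, 4), (4, 3, -3), (-3, 3, 4), (4, 5, -2), (-2, 7, 1), (1, 7, -2)
river cycle of g (length 6): (-4, 5, 2), (2, 7, -1), (-1, 7, 2), (2, 5, -4), (-4, 3, 3), (3, 3, -4)
cycles differ ⇒ inequivalent

no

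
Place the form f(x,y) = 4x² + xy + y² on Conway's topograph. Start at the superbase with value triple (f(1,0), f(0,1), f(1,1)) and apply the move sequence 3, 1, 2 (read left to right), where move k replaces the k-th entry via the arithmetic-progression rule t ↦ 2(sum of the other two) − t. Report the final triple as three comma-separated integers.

start (4,1,6) = (f(1,0),f(0,1),f(1,1))
replace slot 3: 2·(4+1) − 6 = 4 → (4,1,4)
replace slot 1: 2·(1+4) − 4 = 6 → (6,1,4)
replace slot 2: 2·(6+4) − 1 = 19 → (6,19,4)

6,19,4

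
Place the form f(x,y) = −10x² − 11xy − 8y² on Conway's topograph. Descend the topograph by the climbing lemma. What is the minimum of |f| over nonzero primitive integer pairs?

translate: b→-9 (≡11 mod 20), so (10,11,8)→(10,-9,7)
flip: (10,-9,7)→(7,9,10)
translate: b→-5 (≡9 mod 14), so (7,9,10)→(7,-5,8)
reduced (well bottom): (7,-5,8) with a≤c, −a<b≤a
well minimum |f| = |-7| = 7 (negative-definite)

7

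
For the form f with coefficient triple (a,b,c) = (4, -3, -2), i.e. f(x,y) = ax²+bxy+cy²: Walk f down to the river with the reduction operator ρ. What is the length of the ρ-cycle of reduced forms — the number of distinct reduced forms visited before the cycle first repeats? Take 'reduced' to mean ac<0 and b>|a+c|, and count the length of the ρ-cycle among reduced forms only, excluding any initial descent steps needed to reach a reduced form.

D = 41, ⌊√D⌋ = 6
descent: ρ → (-2,3,4)  [lands on river]
river: ρ → (4,5,-1)
river: ρ → (-1,5,4)
river: ρ → (4,3,-2)
river: ρ → (-2,5,2)
river: ρ → (2,3,-4)
river: ρ → (-4,5,1)
river: ρ → (1,5,-4)
river: ρ → (-4,3,2)
river: ρ → (2,5,-2)
ρ-cycle length = 10 (tail of 1 descent step not counted)

10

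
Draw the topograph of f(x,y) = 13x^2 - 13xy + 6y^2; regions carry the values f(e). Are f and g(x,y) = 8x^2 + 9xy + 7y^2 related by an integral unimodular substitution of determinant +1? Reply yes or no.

D₁ = -143, D₂ = -143
f: translate: b→13 (≡-13 mod 26), so (13,-13,6)→(13,13,6)
f: flip: (13,13,6)→(6,-13,13)
f: translate: b→-1 (≡-13 mod 12), so (6,-13,13)→(6,-1,6)
f: flip: (6,-1,6)→(6,1,6)
f: reduced (well bottom): (6,1,6) with a≤c, −a<b≤a
g: translate: b→-7 (≡9 mod 16), so (8,9,7)→(8,-7,6)
g: flip: (8,-7,6)→(6,7,8)
g: translate: b→-5 (≡7 mod 12), so (6,7,8)→(6,-5,7)
g: reduced (well bottom): (6,-5,7) with a≤c, −a<b≤a
reduced forms (6, 1, 6) vs (6, -5, 7) ⇒ inequivalent

no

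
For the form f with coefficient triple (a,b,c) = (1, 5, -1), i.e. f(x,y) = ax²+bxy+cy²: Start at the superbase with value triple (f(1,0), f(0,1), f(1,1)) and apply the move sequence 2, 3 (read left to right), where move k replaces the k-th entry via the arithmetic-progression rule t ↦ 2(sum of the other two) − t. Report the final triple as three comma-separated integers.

start (1,-1,5) = (f(1,0),f(0,1),f(1,1))
replace slot 2: 2·(1+5) − (-1) = 13 → (1,13,5)
replace slot 3: 2·(1+13) − 5 = 23 → (1,13,23)

1,13,23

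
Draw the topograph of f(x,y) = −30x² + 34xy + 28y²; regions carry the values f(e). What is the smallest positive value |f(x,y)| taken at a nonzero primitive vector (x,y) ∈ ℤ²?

river: ρ → (28,22,-36)
river: ρ → (-36,50,14)
river: ρ → (14,62,-12)
river: ρ → (-12,58,24)
river: ρ → (24,38,-32)
river: ρ → (-32,26,30)
river: ρ → (30,34,-28)
river: ρ → (-28,22,36)
river: ρ → (36,50,-14)
river: ρ → (-14,62,12)
river: ρ → (12,58,-24)
river: ρ → (-24,38,32)
river: ρ → (32,26,-30)
river: ρ → (-30,34,28)
closes: descent 0, river 14
min |a| on river = 12

12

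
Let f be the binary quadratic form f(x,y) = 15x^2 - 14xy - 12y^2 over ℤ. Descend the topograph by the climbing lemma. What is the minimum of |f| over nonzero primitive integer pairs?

descent: ρ → (-12,14,15)  [lands on river]
river: ρ → (15,16,-11)
river: ρ → (-11,28,3)
river: ρ → (3,26,-20)
river: ρ → (-20,14,9)
river: ρ → (9,22,-12)
river: ρ → (-12,26,5)
river: ρ → (5,24,-17)
river: ρ → (-17,10,12)
river: ρ → (12,14,-15)
river: ρ → (-15,16,11)
river: ρ → (11,28,-3)
river: ρ → (-3,26,20)
river: ρ → (20,14,-9)
river: ρ → (-9,22,12)
river: ρ → (12,26,-5)
river: ρ → (-5,24,17)
river: ρ → (17,10,-12)
closes: descent 1, river 18
min |a| on river = 3

3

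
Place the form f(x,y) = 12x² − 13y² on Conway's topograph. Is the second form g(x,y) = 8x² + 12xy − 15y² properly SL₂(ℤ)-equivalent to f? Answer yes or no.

D₁ = 624, D₂ = 624
river cycle of f (length 2): (12, 24, -1), (-1, 24, 12)
river cycle of g (length 4): (-15, 18, 5), (5, 22, -7), (-7, 20, 8), (8, 12, -15)
cycles differ ⇒ inequivalent

no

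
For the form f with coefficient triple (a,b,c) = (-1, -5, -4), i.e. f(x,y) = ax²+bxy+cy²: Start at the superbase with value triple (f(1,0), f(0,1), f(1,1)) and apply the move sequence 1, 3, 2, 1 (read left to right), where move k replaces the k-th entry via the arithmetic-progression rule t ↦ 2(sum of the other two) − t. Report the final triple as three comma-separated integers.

start (-1,-4,-10) = (f(1,0),f(0,1),f(1,1))
replace slot 1: 2·((-4)+(-10)) − (-1) = -27 → (-27,-4,-10)
replace slot 3: 2·((-27)+(-4)) − (-10) = -52 → (-27,-4,-52)
replace slot 2: 2·((-27)+(-52)) − (-4) = -154 → (-27,-154,-52)
replace slot 1: 2·((-154)+(-52)) − (-27) = -385 → (-385,-154,-52)

-385,-154,-52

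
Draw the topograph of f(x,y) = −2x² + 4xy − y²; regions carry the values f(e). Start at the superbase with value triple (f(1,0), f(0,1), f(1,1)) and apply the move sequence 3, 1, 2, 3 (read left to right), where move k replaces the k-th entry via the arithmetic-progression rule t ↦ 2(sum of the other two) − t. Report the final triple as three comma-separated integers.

start (-2,-1,1) = (f(1,0),f(0,1),f(1,1))
replace slot 3: 2·((-2)+(-1)) − 1 = -7 → (-2,-1,-7)
replace slot 1: 2·((-1)+(-7)) − (-2) = -14 → (-14,-1,-7)
replace slot 2: 2·((-14)+(-7)) − (-1) = -41 → (-14,-41,-7)
replace slot 3: 2·((-14)+(-41)) − (-7) = -103 → (-14,-41,-103)

-14,-41,-103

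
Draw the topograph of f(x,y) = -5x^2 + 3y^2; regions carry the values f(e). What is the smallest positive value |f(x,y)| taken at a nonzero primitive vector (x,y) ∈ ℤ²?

descent: ρ → (3,6,-2)  [lands on river]
river: ρ → (-2,6,3)
closes: descent 1, river 2
min |a| on river = 2

2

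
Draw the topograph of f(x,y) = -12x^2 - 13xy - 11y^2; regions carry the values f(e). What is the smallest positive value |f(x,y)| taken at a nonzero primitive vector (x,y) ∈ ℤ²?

translate: b→-11 (≡13 mod 24), so (12,13,11)→(12,-11,10)
flip: (12,-11,10)→(10,11,12)
translate: b→-9 (≡11 mod 20), so (10,11,12)→(10,-9,11)
reduced (well bottom): (10,-9,11) with a≤c, −a<b≤a
well minimum |f| = |-10| = 10 (negative-definite)

10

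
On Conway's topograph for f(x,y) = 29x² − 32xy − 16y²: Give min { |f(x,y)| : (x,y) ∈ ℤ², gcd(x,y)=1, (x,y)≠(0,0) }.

descent: ρ → (-16,32,29)  [lands on river]
river: ρ → (29,26,-19)
river: ρ → (-19,50,5)
river: ρ → (5,50,-19)
river: ρ → (-19,26,29)
river: ρ → (29,32,-16)
closes: descent 1, river 6
min |a| on river = 5

5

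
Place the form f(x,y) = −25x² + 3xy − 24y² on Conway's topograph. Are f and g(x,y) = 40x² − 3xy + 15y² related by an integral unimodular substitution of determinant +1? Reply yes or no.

D₁ = -2391, D₂ = -2391
f is negative-definite; reduce −f:
−f: flip: (25,-3,24)→(24,3,25)
−f: reduced (well bottom): (24,3,25) with a≤c, −a<b≤a
flip sign back: reduced form of f is (-24,-3,-25)
g: flip: (40,-3,15)→(15,3,40)
g: reduced (well bottom): (15,3,40) with a≤c, −a<b≤a
reduced forms (-24, -3, -25) vs (15, 3, 40) ⇒ inequivalent

no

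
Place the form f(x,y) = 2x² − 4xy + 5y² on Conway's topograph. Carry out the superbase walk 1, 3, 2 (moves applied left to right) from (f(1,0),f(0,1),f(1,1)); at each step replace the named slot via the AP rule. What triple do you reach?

start (2,5,3) = (f(1,0),f(0,1),f(1,1))
replace slot 1: 2·(5+3) − 2 = 14 → (14,5,3)
replace slot 3: 2·(14+5) − 3 = 35 → (14,5,35)
replace slot 2: 2·(14+35) − 5 = 93 → (14,93,35)

14,93,35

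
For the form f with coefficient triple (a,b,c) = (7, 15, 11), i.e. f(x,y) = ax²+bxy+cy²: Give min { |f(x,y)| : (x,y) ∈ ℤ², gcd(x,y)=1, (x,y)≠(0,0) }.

translate: b→1 (≡15 mod 14), so (7,15,11)→(7,1,3)
flip: (7,1,3)→(3,-1,7)
reduced (well bottom): (3,-1,7) with a≤c, −a<b≤a
well minimum = a = 3

3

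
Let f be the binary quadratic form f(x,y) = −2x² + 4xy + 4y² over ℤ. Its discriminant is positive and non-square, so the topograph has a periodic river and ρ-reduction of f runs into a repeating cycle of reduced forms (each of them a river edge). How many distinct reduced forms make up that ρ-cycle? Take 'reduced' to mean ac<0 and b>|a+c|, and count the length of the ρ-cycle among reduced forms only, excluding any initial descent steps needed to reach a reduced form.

D = 48, ⌊√D⌋ = 6
river: ρ → (4,4,-2)
river: ρ → (-2,4,4)
ρ-cycle length = 2 (tail of 0 descent steps not counted)

2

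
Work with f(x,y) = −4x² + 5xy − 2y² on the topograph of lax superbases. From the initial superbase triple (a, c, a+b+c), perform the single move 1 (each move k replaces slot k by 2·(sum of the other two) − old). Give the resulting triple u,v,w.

start (-4,-2,-1) = (f(1,0),f(0,1),f(1,1))
replace slot 1: 2·((-2)+(-1)) − (-4) = -2 → (-2,-2,-1)

-2,-2,-1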